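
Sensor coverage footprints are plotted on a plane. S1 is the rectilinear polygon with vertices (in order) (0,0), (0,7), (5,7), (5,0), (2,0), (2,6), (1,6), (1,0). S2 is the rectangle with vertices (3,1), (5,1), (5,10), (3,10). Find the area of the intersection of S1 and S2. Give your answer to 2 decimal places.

12.00

The intersection is the polygon with vertices (5,7), (5,1), (3,1), (3,7).
By the shoelace formula its area is 12.00.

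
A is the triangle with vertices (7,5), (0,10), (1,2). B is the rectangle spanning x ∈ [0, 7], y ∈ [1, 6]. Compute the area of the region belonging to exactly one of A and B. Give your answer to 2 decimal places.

|A| = 25.5, |B| = 35, |A∩B| = 15.3.
|A △ B| = |A| + |B| − 2·|A∩B| = 25.5 + 35 − 30.6 = 29.90.

29.90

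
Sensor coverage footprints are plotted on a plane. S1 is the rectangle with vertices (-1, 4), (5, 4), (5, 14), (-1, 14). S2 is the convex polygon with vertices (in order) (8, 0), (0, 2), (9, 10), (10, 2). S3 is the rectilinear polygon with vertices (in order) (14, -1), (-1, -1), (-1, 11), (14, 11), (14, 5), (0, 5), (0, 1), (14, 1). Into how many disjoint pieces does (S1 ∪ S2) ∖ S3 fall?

(S1 ∪ S2) ∖ S3 splits into 2 disjoint pieces (area 18, area 34.6875).

2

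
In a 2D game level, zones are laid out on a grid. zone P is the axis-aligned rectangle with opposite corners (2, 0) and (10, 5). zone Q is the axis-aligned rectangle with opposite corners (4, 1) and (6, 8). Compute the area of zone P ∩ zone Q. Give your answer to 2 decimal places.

|zone P∩zone Q|: x∈[4,6], y∈[1,5] → 2·4 = 8.

8.00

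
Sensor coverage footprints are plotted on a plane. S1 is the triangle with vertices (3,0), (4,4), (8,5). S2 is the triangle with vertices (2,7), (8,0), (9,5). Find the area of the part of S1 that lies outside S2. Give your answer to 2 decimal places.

|S1| = 7.5, |S1∩S2| = 3.0543.
|S1 ∖ S2| = |S1| − |S1∩S2| = 7.5 − 3.0543 = 4.45.

4.45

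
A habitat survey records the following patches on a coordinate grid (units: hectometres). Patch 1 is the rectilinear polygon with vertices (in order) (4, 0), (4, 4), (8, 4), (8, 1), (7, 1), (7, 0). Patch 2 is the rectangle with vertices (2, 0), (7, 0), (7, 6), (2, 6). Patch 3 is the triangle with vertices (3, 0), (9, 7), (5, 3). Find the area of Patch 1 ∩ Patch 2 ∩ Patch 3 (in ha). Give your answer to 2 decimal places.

1.19

The intersection is the polygon with vertices (6.429,4), (4,1.167), (4,1.5), (5,3), (6,4).
By the shoelace formula its area is 1.19.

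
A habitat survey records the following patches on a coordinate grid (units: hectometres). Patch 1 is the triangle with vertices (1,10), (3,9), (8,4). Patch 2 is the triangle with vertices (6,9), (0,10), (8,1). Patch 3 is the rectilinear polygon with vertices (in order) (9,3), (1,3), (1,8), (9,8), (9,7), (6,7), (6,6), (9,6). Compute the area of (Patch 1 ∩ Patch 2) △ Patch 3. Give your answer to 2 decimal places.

36.88

|Patch 1 ∩ Patch 2| = 2.4103.
|(Patch 1 ∩ Patch 2) ∩ Patch 3| = 1.2652.
|(Patch 1 ∩ Patch 2) △ Patch 3| = 2.4103 + 37 − 2.5303 = 36.88.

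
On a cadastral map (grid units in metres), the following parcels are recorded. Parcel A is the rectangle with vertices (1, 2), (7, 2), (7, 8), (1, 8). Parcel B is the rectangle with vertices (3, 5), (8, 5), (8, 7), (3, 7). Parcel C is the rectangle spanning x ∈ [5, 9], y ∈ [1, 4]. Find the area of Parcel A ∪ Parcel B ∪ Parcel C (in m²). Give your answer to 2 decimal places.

46.00

By inclusion–exclusion:
Individual areas: |Parcel A| = 36, |Parcel B| = 10, |Parcel C| = 12.
|Parcel A∩Parcel B|: x∈[3,7], y∈[5,7] → 4·2 = 8.
|Parcel A∩Parcel C|: x∈[5,7], y∈[2,4] → 2·2 = 4.
|Parcel B∩Parcel C| = 0 (no overlap).
|Parcel A∩Parcel B∩Parcel C| = 0.
|Parcel A ∪ Parcel B ∪ Parcel C| = 58 − 12 + 0 = 46.00.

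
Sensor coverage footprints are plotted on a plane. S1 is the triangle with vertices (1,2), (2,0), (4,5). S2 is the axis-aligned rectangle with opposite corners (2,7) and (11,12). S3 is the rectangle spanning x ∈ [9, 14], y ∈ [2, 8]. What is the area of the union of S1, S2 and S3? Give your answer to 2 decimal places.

By inclusion–exclusion:
Individual areas: |S1| = 4.5, |S2| = 45, |S3| = 30.
|S1∩S2| = 0.
|S1∩S3| = 0.
|S2∩S3|: x∈[9,11], y∈[7,8] → 2·1 = 2.
|S1∩S2∩S3| = 0.
|S1 ∪ S2 ∪ S3| = 79.5 − 2 + 0 = 77.50.

77.50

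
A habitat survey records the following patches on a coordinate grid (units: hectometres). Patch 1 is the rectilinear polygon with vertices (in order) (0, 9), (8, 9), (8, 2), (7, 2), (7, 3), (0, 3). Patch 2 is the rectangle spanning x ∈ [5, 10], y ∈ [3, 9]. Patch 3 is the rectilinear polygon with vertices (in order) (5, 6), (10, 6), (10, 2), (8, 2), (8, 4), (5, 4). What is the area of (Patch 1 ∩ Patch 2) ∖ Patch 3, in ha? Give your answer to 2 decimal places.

|Patch 1 ∩ Patch 2| = 18.
|(Patch 1 ∩ Patch 2) ∩ Patch 3| = 6.
|(Patch 1 ∩ Patch 2) ∖ Patch 3| = 18 − 6 = 12.00.

12.00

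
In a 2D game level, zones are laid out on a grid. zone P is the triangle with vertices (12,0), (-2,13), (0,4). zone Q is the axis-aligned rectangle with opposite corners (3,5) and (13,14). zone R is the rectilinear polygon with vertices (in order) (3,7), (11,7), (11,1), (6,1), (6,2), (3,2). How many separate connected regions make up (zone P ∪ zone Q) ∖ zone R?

2

(zone P ∪ zone Q) ∖ zone R splits into 2 disjoint pieces (area 0.9615, area 99.8929).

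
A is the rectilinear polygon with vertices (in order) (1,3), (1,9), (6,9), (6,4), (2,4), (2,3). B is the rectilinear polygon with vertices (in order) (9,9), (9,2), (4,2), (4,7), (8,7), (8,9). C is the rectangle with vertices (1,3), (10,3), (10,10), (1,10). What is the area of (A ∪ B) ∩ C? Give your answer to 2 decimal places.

|A ∪ B| = 47.
|(A ∪ B) ∩ C| = 42.00.

42.00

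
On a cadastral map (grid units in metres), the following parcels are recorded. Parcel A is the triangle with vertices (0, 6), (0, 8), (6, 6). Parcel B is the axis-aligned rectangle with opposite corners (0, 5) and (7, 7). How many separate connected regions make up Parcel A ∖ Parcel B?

1

Parcel A ∖ Parcel B is a single connected region.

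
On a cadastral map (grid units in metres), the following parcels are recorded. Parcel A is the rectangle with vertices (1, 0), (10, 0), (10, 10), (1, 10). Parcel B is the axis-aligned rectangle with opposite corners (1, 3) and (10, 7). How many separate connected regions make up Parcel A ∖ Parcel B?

Parcel A ∖ Parcel B splits into 2 disjoint pieces (area 27, area 27).

2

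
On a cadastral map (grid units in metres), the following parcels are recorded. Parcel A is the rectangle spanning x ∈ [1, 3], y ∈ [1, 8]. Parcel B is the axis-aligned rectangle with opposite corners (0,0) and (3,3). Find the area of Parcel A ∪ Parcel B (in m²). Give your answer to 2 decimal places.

By inclusion–exclusion:
Individual areas: |Parcel A| = 14, |Parcel B| = 9.
|Parcel A∩Parcel B|: x∈[1,3], y∈[1,3] → 2·2 = 4.
|Parcel A ∪ Parcel B| = 23 − 4 = 19.00.

19.00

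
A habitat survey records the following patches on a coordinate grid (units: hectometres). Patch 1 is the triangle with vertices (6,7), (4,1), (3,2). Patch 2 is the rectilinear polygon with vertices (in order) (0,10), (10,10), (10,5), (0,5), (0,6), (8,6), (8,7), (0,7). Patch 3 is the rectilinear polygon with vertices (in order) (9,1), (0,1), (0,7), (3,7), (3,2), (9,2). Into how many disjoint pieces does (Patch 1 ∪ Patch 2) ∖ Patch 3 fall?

(Patch 1 ∪ Patch 2) ∖ Patch 3 is a single connected region.

1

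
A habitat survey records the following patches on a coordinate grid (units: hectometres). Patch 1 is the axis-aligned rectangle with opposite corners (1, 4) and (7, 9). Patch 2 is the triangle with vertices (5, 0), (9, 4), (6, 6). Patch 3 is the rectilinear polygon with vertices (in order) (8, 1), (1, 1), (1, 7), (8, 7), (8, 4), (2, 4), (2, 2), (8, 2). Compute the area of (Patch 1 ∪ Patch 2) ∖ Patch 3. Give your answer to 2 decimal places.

17.75

|Patch 1 ∪ Patch 2| = 38.
|(Patch 1 ∪ Patch 2) ∩ Patch 3| = 20.25.
|(Patch 1 ∪ Patch 2) ∖ Patch 3| = 38 − 20.25 = 17.75.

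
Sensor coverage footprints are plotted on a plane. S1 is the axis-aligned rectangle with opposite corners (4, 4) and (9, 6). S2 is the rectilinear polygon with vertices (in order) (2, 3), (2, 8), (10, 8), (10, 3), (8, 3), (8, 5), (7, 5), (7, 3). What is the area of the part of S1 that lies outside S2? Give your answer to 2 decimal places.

1.00

|S1| = 10, |S1∩S2| = 9.
|S1 ∖ S2| = |S1| − |S1∩S2| = 10 − 9 = 1.00.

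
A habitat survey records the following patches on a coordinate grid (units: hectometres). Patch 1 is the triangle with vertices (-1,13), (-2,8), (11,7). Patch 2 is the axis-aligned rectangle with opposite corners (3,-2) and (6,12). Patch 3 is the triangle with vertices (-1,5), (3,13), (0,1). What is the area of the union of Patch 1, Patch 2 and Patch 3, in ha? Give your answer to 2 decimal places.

75.68

By inclusion–exclusion:
Individual areas: |Patch 1| = 33, |Patch 2| = 42, |Patch 3| = 12.
|Patch 1∩Patch 2| = 8.25.
|Patch 1∩Patch 3| = 3.0686.
|Patch 2∩Patch 3| = 0.
|Patch 1∩Patch 2∩Patch 3| = 0.
|Patch 1 ∪ Patch 2 ∪ Patch 3| = 87 − 11.3186 + 0 = 75.68.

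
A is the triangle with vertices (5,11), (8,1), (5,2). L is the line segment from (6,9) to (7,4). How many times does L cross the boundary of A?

The segment meets the boundary at (6.8,5).

1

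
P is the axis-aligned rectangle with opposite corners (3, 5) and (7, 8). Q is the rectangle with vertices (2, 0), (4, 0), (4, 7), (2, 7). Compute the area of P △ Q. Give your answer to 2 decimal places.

22.00

|P∩Q|: x∈[3,4], y∈[5,7] → 1·2 = 2.
|P △ Q| = |P| + |Q| − 2·|P∩Q| = 12 + 14 − 4 = 22.00.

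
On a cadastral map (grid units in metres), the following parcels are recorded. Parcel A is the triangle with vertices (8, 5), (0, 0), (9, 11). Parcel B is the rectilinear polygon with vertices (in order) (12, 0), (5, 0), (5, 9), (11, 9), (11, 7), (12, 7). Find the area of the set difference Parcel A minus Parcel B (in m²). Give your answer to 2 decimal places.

8.77

|Parcel A| = 21.5, |Parcel A∩Parcel B| = 12.7317.
|Parcel A ∖ Parcel B| = |Parcel A| − |Parcel A∩Parcel B| = 21.5 − 12.7317 = 8.77.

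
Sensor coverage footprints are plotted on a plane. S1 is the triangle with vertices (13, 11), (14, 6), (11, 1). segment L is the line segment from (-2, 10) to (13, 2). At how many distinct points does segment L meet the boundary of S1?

2

The segment meets the boundary at (11.939,2.566), (11.373,2.867).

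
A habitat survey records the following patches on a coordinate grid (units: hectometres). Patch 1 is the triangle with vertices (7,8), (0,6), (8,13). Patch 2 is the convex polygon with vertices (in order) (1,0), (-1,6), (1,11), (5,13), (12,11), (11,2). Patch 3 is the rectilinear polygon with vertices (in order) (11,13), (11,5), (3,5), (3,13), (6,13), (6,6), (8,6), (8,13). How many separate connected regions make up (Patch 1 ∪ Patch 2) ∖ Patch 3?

2

(Patch 1 ∪ Patch 2) ∖ Patch 3 splits into 2 disjoint pieces (area 13.1041, area 68.6429).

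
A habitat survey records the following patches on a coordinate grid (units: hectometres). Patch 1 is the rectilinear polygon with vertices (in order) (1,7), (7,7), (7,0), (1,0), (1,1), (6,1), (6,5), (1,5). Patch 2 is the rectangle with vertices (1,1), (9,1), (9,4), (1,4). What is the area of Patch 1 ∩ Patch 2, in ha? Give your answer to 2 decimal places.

3.00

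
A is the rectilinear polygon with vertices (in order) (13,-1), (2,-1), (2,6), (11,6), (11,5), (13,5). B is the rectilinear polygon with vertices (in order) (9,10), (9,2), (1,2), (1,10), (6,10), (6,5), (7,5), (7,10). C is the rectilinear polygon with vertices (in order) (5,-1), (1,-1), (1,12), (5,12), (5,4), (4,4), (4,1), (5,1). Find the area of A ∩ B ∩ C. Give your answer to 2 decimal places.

10.00

The intersection is the polygon with vertices (5,6), (5,4), (4,4), (4,2), (2,2), (2,6).
By the shoelace formula its area is 10.00.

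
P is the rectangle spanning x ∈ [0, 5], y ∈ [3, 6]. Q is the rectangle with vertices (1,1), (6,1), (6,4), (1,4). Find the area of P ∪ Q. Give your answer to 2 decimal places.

By inclusion–exclusion:
Individual areas: |P| = 15, |Q| = 15.
|P∩Q|: x∈[1,5], y∈[3,4] → 4·1 = 4.
|P ∪ Q| = 30 − 4 = 26.00.

26.00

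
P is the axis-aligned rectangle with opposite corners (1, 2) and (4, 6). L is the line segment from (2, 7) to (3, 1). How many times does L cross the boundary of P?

The segment meets the boundary at (2.833,2), (2.167,6).

2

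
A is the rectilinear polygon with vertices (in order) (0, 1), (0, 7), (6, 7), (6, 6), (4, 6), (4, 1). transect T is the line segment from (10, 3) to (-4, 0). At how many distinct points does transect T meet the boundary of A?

The segment meets the boundary at (0.667,1), (4,1.714).

2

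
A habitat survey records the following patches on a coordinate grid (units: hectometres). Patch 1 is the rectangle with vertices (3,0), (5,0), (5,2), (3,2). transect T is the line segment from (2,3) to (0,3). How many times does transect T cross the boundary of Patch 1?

The segment lies entirely outside Patch 1 and never meets its boundary.

0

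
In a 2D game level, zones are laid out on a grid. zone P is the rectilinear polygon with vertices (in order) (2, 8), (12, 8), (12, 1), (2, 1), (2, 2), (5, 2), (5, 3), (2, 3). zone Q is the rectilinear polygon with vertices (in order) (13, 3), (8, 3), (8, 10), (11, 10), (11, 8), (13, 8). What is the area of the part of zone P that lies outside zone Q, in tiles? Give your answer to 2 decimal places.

47.00

|zone P| = 67, |zone P∩zone Q| = 20.
|zone P ∖ zone Q| = |zone P| − |zone P∩zone Q| = 67 − 20 = 47.00.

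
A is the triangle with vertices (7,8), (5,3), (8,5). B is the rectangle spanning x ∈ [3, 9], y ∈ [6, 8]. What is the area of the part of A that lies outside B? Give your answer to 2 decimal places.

4.03

|A| = 5.5, |A∩B| = 1.4667.
|A ∖ B| = |A| − |A∩B| = 5.5 − 1.4667 = 4.03.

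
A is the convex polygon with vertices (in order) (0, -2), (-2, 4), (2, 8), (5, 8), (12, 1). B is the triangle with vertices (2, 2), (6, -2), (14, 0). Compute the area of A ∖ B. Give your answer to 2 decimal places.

|A| = 83.5, |A∩B| = 9.8.
|A ∖ B| = |A| − |A∩B| = 83.5 − 9.8 = 73.70.

73.70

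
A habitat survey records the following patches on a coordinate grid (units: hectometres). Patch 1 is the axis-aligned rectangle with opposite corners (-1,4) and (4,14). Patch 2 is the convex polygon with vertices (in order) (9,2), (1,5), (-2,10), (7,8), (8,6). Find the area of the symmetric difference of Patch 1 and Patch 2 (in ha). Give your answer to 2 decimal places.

|Patch 1| = 50, |Patch 2| = 41.5, |Patch 1∩Patch 2| = 19.4444.
|Patch 1 △ Patch 2| = |Patch 1| + |Patch 2| − 2·|Patch 1∩Patch 2| = 50 + 41.5 − 38.8889 = 52.61.

52.61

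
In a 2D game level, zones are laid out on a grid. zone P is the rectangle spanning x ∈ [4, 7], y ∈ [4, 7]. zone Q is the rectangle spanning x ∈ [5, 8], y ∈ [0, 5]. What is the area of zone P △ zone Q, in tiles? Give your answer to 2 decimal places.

20.00

|zone P∩zone Q|: x∈[5,7], y∈[4,5] → 2·1 = 2.
|zone P △ zone Q| = |zone P| + |zone Q| − 2·|zone P∩zone Q| = 9 + 15 − 4 = 20.00.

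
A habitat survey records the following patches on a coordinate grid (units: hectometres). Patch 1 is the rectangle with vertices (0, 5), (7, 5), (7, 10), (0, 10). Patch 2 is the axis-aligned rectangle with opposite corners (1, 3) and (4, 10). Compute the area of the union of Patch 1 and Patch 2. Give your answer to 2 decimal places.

41.00

By inclusion–exclusion:
Individual areas: |Patch 1| = 35, |Patch 2| = 21.
|Patch 1∩Patch 2|: x∈[1,4], y∈[5,10] → 3·5 = 15.
|Patch 1 ∪ Patch 2| = 56 − 15 = 41.00.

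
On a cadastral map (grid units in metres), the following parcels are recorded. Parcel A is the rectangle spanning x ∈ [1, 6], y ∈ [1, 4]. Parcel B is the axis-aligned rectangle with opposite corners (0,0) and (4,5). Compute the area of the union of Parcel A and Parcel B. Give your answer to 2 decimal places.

26.00

By inclusion–exclusion:
Individual areas: |Parcel A| = 15, |Parcel B| = 20.
|Parcel A∩Parcel B|: x∈[1,4], y∈[1,4] → 3·3 = 9.
|Parcel A ∪ Parcel B| = 35 − 9 = 26.00.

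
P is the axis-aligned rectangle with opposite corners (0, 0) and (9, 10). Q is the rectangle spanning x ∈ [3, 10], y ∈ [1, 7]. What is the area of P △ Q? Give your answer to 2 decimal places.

60.00

|P∩Q|: x∈[3,9], y∈[1,7] → 6·6 = 36.
|P △ Q| = |P| + |Q| − 2·|P∩Q| = 90 + 42 − 72 = 60.00.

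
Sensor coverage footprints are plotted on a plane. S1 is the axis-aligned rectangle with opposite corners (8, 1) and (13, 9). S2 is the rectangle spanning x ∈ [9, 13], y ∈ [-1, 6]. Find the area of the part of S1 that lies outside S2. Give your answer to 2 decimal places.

|S1∩S2|: x∈[9,13], y∈[1,6] → 4·5 = 20.
|S1| = 40.
|S1 ∖ S2| = |S1| − |S1∩S2| = 40 − 20 = 20.00.

20.00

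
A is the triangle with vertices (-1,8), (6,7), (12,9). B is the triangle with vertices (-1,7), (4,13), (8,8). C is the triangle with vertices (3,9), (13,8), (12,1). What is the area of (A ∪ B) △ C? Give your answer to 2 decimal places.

|A ∪ B| = 29.1068.
|(A ∪ B) ∩ C| = 6.5867.
|(A ∪ B) △ C| = 29.1068 + 35.5 − 13.1735 = 51.43.

51.43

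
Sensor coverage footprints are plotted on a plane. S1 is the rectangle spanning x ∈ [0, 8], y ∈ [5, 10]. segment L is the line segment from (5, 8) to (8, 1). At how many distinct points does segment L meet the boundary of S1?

The segment meets the boundary at (6.286,5).

1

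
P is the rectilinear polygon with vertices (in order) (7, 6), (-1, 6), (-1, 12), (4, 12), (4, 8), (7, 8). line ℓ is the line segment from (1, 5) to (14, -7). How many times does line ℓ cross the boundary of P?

0

The segment lies entirely outside P and never meets its boundary.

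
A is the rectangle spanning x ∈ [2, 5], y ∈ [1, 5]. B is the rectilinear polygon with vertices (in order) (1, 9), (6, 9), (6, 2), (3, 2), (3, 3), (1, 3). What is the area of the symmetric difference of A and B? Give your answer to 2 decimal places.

|A| = 12, |B| = 33, |A∩B| = 8.
|A △ B| = |A| + |B| − 2·|A∩B| = 12 + 33 − 16 = 29.00.

29.00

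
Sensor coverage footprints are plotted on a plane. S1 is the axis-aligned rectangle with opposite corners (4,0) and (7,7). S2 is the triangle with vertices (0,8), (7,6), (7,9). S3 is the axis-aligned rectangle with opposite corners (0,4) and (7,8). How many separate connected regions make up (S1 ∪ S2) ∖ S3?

2

(S1 ∪ S2) ∖ S3 splits into 2 disjoint pieces (area 12, area 3.5).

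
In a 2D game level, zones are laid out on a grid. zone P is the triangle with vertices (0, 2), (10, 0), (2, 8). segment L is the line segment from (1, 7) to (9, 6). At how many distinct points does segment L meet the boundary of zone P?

2

The segment meets the boundary at (3.286,6.714), (1.64,6.92).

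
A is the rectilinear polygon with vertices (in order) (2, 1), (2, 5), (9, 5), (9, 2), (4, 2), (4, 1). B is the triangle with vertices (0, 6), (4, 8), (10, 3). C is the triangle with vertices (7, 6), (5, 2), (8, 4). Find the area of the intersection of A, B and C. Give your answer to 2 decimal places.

1.63

The intersection is the polygon with vertices (6.087,4.174), (6.5,5), (7.5,5), (8,4), (7.586,3.724).
By the shoelace formula its area is 1.63.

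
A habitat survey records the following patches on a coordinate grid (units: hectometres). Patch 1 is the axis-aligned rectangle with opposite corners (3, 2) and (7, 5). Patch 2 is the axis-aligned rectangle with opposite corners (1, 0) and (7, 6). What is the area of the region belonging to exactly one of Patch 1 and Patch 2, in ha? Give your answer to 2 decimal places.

24.00

|Patch 1∩Patch 2|: x∈[3,7], y∈[2,5] → 4·3 = 12.
|Patch 1 △ Patch 2| = |Patch 1| + |Patch 2| − 2·|Patch 1∩Patch 2| = 12 + 36 − 24 = 24.00.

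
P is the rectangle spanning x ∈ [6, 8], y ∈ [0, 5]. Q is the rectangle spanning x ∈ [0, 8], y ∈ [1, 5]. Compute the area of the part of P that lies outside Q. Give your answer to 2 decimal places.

2.00

|P∩Q|: x∈[6,8], y∈[1,5] → 2·4 = 8.
|P| = 10.
|P ∖ Q| = |P| − |P∩Q| = 10 − 8 = 2.00.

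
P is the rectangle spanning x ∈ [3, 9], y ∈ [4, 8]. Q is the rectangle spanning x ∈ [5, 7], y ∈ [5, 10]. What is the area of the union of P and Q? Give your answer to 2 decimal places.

By inclusion–exclusion:
Individual areas: |P| = 24, |Q| = 10.
|P∩Q|: x∈[5,7], y∈[5,8] → 2·3 = 6.
|P ∪ Q| = 34 − 6 = 28.00.

28.00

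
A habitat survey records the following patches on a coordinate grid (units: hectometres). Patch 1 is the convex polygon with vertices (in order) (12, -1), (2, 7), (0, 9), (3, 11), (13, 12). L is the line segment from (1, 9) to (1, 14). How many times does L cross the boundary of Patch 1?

The segment meets the boundary at (1,9.667).

1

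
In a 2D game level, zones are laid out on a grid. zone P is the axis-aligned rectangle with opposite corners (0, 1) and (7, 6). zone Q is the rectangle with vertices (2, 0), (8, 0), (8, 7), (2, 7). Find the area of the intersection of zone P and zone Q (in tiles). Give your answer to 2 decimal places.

25.00

|zone P∩zone Q|: x∈[2,7], y∈[1,6] → 5·5 = 25.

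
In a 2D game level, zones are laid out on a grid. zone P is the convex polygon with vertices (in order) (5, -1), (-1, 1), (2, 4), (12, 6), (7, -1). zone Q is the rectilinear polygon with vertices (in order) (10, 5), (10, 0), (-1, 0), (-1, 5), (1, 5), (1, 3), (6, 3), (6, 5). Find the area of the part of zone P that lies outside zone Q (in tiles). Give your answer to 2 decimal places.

|zone P| = 47, |zone P∩zone Q| = 33.7429.
|zone P ∖ zone Q| = |zone P| − |zone P∩zone Q| = 47 − 33.7429 = 13.26.

13.26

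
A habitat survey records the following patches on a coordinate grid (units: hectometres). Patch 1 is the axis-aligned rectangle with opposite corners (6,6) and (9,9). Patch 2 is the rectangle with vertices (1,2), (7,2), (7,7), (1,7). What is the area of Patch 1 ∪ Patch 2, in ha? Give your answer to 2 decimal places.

By inclusion–exclusion:
Individual areas: |Patch 1| = 9, |Patch 2| = 30.
|Patch 1∩Patch 2|: x∈[6,7], y∈[6,7] → 1·1 = 1.
|Patch 1 ∪ Patch 2| = 39 − 1 = 38.00.

38.00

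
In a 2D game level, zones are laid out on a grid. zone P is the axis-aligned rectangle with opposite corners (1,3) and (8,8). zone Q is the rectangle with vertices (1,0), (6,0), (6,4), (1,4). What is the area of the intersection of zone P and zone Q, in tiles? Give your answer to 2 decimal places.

|zone P∩zone Q|: x∈[1,6], y∈[3,4] → 5·1 = 5.

5.00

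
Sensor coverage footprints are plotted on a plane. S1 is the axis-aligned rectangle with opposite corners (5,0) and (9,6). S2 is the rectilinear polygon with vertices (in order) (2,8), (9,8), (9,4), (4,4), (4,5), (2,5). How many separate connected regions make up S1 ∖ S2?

1

S1 ∖ S2 is a single connected region.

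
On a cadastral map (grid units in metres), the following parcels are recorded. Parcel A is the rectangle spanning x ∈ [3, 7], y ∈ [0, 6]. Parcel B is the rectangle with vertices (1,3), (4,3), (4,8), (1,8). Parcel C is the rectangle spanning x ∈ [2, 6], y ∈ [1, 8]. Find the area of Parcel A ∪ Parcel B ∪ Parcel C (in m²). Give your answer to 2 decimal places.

42.00

By inclusion–exclusion:
Individual areas: |Parcel A| = 24, |Parcel B| = 15, |Parcel C| = 28.
|Parcel A∩Parcel B|: x∈[3,4], y∈[3,6] → 1·3 = 3.
|Parcel A∩Parcel C|: x∈[3,6], y∈[1,6] → 3·5 = 15.
|Parcel B∩Parcel C|: x∈[2,4], y∈[3,8] → 2·5 = 10.
|Parcel A∩Parcel B∩Parcel C| = 3.
|Parcel A ∪ Parcel B ∪ Parcel C| = 67 − 28 + 3 = 42.00.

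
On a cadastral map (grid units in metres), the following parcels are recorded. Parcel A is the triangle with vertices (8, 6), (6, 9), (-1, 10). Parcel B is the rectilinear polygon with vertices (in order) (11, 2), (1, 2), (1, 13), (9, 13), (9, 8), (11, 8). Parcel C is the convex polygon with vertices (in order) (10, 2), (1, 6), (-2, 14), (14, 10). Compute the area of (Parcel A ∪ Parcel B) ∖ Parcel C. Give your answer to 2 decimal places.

|Parcel A ∪ Parcel B| = 100.6032.
|(Parcel A ∪ Parcel B) ∩ Parcel C| = 75.4304.
|(Parcel A ∪ Parcel B) ∖ Parcel C| = 100.6032 − 75.4304 = 25.17.

25.17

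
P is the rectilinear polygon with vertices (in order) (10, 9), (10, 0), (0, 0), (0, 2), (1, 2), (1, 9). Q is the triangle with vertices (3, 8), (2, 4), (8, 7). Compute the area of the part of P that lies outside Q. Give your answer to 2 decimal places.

72.50

|P| = 83, |P∩Q| = 10.5.
|P ∖ Q| = |P| − |P∩Q| = 83 − 10.5 = 72.50.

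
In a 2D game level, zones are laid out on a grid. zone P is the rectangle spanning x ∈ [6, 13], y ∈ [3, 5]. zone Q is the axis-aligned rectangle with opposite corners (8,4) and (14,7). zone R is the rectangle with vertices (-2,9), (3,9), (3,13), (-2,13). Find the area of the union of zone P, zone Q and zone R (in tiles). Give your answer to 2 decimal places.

By inclusion–exclusion:
Individual areas: |zone P| = 14, |zone Q| = 18, |zone R| = 20.
|zone P∩zone Q|: x∈[8,13], y∈[4,5] → 5·1 = 5.
|zone P∩zone R| = 0 (no overlap).
|zone Q∩zone R| = 0 (no overlap).
|zone P∩zone Q∩zone R| = 0.
|zone P ∪ zone Q ∪ zone R| = 52 − 5 + 0 = 47.00.

47.00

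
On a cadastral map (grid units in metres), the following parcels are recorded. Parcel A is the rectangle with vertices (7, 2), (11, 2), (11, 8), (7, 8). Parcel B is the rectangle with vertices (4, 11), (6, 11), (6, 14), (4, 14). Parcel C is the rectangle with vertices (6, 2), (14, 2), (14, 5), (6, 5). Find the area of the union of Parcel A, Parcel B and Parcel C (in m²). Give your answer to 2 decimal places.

By inclusion–exclusion:
Individual areas: |Parcel A| = 24, |Parcel B| = 6, |Parcel C| = 24.
|Parcel A∩Parcel B| = 0 (no overlap).
|Parcel A∩Parcel C|: x∈[7,11], y∈[2,5] → 4·3 = 12.
|Parcel B∩Parcel C| = 0 (no overlap).
|Parcel A∩Parcel B∩Parcel C| = 0.
|Parcel A ∪ Parcel B ∪ Parcel C| = 54 − 12 + 0 = 42.00.

42.00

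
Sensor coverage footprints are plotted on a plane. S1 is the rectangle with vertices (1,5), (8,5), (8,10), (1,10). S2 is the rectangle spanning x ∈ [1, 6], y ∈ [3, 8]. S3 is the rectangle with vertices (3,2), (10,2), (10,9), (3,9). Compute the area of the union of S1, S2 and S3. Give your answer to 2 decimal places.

By inclusion–exclusion:
Individual areas: |S1| = 35, |S2| = 25, |S3| = 49.
|S1∩S2|: x∈[1,6], y∈[5,8] → 5·3 = 15.
|S1∩S3|: x∈[3,8], y∈[5,9] → 5·4 = 20.
|S2∩S3|: x∈[3,6], y∈[3,8] → 3·5 = 15.
|S1∩S2∩S3| = 9.
|S1 ∪ S2 ∪ S3| = 109 − 50 + 9 = 68.00.

68.00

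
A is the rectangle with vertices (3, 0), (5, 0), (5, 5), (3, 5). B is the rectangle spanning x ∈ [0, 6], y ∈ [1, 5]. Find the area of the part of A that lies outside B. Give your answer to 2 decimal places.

2.00

|A∩B|: x∈[3,5], y∈[1,5] → 2·4 = 8.
|A| = 10.
|A ∖ B| = |A| − |A∩B| = 10 − 8 = 2.00.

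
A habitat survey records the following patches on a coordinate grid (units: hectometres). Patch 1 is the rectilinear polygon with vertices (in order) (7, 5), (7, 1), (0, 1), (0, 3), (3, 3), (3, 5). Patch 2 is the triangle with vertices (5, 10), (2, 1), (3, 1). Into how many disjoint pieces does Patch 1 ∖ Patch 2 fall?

3

Patch 1 ∖ Patch 2 splits into 3 disjoint pieces (area 14.2222, area 4.6667, area 0.1667).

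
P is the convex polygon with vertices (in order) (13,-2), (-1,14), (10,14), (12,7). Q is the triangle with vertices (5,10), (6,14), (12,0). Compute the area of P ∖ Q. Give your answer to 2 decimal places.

|P| = 93.5, |P∩Q| = 19.
|P ∖ Q| = |P| − |P∩Q| = 93.5 − 19 = 74.50.

74.50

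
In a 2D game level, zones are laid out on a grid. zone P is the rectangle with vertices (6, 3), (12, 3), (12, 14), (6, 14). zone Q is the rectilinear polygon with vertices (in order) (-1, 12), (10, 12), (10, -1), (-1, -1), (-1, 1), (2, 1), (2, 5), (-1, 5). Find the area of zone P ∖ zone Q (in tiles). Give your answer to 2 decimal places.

30.00

|zone P| = 66, |zone P∩zone Q| = 36.
|zone P ∖ zone Q| = |zone P| − |zone P∩zone Q| = 66 − 36 = 30.00.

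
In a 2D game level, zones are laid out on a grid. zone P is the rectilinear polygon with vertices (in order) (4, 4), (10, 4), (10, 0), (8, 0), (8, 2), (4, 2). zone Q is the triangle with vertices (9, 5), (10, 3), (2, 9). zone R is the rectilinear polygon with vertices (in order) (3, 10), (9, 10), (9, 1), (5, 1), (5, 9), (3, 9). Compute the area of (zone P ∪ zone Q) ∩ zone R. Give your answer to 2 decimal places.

12.53

|zone P ∪ zone Q| = 20.5833.
|(zone P ∪ zone Q) ∩ zone R| = 12.53.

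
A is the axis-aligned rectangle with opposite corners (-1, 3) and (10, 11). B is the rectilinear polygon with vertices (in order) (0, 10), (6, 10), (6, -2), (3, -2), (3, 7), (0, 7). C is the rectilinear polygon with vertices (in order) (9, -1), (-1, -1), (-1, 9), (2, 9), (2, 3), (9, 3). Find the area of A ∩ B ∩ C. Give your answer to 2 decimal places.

4.00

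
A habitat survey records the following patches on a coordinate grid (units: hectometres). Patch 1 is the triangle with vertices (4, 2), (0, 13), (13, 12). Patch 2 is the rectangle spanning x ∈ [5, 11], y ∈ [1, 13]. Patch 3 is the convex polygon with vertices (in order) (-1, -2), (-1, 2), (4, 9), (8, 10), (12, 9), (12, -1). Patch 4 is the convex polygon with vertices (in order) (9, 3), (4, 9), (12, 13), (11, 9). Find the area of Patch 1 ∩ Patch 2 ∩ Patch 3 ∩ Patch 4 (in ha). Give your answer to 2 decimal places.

The intersection is the polygon with vertices (5,9.25), (8,10), (10.612,9.347), (7.029,5.365), (5,7.8).
By the shoelace formula its area is 14.43.

14.43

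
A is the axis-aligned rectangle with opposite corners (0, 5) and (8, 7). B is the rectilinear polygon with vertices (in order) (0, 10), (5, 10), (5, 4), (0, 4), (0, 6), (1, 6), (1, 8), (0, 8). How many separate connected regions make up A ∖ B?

A ∖ B splits into 2 disjoint pieces (area 6, area 1).

2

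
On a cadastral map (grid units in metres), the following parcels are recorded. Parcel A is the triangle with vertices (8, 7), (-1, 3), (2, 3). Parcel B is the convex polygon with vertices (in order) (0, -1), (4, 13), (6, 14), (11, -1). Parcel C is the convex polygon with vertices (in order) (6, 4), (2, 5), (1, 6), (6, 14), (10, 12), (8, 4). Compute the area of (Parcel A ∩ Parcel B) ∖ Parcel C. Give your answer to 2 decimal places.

|Parcel A ∩ Parcel B| = 4.8312.
|(Parcel A ∩ Parcel B) ∩ Parcel C| = 2.1382.
|(Parcel A ∩ Parcel B) ∖ Parcel C| = 4.8312 − 2.1382 = 2.69.

2.69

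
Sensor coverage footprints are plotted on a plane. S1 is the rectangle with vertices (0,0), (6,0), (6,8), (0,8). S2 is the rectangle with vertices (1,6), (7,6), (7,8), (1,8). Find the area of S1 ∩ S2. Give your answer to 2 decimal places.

10.00

|S1∩S2|: x∈[1,6], y∈[6,8] → 5·2 = 10.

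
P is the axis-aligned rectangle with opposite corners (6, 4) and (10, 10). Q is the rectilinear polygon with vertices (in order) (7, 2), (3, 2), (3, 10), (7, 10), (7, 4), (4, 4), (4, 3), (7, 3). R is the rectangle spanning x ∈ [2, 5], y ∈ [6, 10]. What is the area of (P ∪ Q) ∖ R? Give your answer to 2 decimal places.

39.00

|P ∪ Q| = 47.
|(P ∪ Q) ∩ R| = 8.
|(P ∪ Q) ∖ R| = 47 − 8 = 39.00.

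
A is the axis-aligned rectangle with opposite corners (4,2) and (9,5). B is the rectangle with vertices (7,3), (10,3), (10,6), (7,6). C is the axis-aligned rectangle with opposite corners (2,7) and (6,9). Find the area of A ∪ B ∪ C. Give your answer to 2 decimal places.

28.00

By inclusion–exclusion:
Individual areas: |A| = 15, |B| = 9, |C| = 8.
|A∩B|: x∈[7,9], y∈[3,5] → 2·2 = 4.
|A∩C| = 0 (no overlap).
|B∩C| = 0 (no overlap).
|A∩B∩C| = 0.
|A ∪ B ∪ C| = 32 − 4 + 0 = 28.00.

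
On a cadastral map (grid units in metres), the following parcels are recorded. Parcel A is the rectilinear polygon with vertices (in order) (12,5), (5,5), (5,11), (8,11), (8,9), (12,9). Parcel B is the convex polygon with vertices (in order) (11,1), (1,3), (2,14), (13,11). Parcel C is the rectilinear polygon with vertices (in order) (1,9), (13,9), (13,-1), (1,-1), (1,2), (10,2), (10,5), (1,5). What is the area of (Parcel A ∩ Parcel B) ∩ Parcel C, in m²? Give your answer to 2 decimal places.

The region (Parcel A ∩ Parcel B) ∩ Parcel C is the polygon with vertices (5,9), (8,9), (12,9), (12,6), (11.8,5), (10,5), (5,5).
By the shoelace formula its area is 27.90.

27.90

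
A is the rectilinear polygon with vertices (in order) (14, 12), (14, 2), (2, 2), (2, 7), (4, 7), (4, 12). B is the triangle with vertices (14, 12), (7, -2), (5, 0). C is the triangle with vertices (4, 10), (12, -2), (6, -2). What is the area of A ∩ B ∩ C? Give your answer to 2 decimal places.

2.79

The intersection is the polygon with vertices (8,4), (9.143,2.286), (9,2), (6.5,2).
By the shoelace formula its area is 2.79.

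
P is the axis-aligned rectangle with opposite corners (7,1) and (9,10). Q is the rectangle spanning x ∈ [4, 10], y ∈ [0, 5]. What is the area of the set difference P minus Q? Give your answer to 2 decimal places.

|P∩Q|: x∈[7,9], y∈[1,5] → 2·4 = 8.
|P| = 18.
|P ∖ Q| = |P| − |P∩Q| = 18 − 8 = 10.00.

10.00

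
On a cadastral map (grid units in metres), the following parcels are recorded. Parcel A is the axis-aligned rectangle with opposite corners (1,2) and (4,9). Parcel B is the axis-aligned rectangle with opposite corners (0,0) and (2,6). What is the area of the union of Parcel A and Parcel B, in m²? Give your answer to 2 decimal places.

By inclusion–exclusion:
Individual areas: |Parcel A| = 21, |Parcel B| = 12.
|Parcel A∩Parcel B|: x∈[1,2], y∈[2,6] → 1·4 = 4.
|Parcel A ∪ Parcel B| = 33 − 4 = 29.00.

29.00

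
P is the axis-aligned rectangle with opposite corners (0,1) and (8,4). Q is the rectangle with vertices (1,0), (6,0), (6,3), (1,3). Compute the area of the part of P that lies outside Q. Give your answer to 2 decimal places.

14.00

|P∩Q|: x∈[1,6], y∈[1,3] → 5·2 = 10.
|P| = 24.
|P ∖ Q| = |P| − |P∩Q| = 24 − 10 = 14.00.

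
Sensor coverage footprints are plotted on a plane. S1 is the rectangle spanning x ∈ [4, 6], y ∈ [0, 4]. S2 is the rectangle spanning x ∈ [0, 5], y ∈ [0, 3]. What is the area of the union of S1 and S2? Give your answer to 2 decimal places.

20.00

By inclusion–exclusion:
Individual areas: |S1| = 8, |S2| = 15.
|S1∩S2|: x∈[4,5], y∈[0,3] → 1·3 = 3.
|S1 ∪ S2| = 23 − 3 = 20.00.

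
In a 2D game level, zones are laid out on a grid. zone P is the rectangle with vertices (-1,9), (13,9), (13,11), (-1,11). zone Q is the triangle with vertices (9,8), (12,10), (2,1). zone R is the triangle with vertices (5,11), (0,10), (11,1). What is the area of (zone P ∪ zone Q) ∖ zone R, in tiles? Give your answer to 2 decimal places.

|zone P ∪ zone Q| = 31.3056.
|(zone P ∪ zone Q) ∩ zone R| = 8.8647.
|(zone P ∪ zone Q) ∖ zone R| = 31.3056 − 8.8647 = 22.44.

22.44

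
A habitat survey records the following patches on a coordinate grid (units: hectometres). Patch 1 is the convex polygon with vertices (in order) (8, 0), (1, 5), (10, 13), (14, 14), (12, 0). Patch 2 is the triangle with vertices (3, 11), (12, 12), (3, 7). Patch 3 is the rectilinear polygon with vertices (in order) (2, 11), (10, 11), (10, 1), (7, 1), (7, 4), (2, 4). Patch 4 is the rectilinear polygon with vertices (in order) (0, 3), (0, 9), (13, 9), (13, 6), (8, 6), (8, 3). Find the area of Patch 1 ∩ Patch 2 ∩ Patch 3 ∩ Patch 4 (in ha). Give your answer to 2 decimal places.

The intersection is the polygon with vertices (5.5,9), (6.6,9), (3.667,7.37).
By the shoelace formula its area is 0.90.

0.90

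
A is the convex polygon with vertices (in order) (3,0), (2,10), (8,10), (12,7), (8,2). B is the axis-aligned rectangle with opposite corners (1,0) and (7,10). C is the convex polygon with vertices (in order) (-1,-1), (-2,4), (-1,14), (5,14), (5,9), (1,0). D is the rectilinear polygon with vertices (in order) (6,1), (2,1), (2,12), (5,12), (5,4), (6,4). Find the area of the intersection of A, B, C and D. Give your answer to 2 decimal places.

The intersection is the polygon with vertices (5,9), (2.633,3.674), (2,10), (5,10).
By the shoelace formula its area is 10.67.

10.67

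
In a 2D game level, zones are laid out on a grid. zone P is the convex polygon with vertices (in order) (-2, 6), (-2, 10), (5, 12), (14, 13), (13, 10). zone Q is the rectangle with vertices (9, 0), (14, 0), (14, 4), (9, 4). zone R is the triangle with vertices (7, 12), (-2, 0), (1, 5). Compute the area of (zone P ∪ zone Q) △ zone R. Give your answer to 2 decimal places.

|zone P ∪ zone Q| = 78.
|(zone P ∪ zone Q) ∩ zone R| = 1.125.
|(zone P ∪ zone Q) △ zone R| = 78 + 4.5 − 2.25 = 80.25.

80.25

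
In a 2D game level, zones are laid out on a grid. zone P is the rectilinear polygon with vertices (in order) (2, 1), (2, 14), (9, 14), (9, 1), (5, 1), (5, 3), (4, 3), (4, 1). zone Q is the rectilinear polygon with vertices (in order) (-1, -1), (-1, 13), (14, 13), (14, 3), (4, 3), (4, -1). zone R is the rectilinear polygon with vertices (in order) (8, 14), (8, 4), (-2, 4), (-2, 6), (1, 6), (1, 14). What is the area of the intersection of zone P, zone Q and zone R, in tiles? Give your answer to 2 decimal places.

54.00

The intersection is the polygon with vertices (8,13), (8,4), (2,4), (2,13).
By the shoelace formula its area is 54.00.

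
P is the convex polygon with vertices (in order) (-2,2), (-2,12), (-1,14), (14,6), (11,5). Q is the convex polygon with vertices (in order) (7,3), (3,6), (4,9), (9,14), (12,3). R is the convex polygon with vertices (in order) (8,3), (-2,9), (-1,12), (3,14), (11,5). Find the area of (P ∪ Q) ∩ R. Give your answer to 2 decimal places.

The region (P ∪ Q) ∩ R is the polygon with vertices (5.522,10.522), (5.824,10.823), (11,5), (8,3), (-2,9), (-1,12), (0.935,12.968).
By the shoelace formula its area is 60.70.

60.70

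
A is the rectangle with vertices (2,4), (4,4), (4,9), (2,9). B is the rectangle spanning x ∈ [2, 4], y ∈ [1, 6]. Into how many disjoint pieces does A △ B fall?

2

A △ B splits into 2 disjoint pieces (area 6, area 6).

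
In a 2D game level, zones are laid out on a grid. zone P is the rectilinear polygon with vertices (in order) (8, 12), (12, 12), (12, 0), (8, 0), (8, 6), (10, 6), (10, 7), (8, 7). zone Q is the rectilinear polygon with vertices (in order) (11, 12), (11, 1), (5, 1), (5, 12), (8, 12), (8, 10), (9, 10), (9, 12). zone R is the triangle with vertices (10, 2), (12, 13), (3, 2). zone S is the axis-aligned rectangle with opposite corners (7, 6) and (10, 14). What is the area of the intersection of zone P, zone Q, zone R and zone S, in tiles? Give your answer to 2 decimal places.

4.67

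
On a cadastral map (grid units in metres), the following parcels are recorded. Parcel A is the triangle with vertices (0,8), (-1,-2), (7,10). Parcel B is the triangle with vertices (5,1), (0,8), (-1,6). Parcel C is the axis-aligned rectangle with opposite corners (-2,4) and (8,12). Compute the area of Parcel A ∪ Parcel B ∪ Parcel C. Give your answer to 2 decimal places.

91.71

By inclusion–exclusion:
Individual areas: |Parcel A| = 34, |Parcel B| = 8.5, |Parcel C| = 80.
|Parcel A∩Parcel B| = 5.9465.
|Parcel A∩Parcel C| = 23.8.
|Parcel B∩Parcel C| = 6.3143.
|Parcel A∩Parcel B∩Parcel C| = 5.2681.
|Parcel A ∪ Parcel B ∪ Parcel C| = 122.5 − 36.0607 + 5.2681 = 91.71.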